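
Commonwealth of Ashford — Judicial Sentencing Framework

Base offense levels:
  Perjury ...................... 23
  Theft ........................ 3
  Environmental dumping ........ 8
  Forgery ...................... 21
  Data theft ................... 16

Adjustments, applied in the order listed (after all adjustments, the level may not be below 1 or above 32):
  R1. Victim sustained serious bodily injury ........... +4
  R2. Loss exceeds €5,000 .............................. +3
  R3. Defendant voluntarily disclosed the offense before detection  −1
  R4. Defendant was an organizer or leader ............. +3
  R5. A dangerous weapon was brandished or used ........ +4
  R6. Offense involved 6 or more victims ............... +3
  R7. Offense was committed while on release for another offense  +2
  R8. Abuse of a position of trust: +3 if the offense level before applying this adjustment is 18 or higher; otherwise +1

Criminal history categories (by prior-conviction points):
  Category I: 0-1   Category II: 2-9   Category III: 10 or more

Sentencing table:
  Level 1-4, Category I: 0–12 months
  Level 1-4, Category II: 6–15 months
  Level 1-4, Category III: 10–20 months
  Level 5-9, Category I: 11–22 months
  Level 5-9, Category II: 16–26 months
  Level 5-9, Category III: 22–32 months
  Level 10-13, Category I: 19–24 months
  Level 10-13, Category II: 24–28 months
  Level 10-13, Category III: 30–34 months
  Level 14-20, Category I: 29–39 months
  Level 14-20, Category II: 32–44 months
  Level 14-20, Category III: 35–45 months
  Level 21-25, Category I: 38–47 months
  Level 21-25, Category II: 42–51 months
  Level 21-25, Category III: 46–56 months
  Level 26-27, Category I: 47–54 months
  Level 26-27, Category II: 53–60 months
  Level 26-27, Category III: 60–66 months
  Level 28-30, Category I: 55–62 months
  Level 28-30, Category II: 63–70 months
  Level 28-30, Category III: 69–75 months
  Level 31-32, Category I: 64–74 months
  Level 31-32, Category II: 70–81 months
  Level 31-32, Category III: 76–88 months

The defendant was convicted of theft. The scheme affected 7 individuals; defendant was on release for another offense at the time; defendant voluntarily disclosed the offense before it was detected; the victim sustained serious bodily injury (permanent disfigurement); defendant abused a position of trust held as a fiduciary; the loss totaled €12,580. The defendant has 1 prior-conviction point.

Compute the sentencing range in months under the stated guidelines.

29-39 months

Base offense level for theft: 3.
R1 applies: 3 + 4 = 7.
R2 applies: 7 + 3 = 10.
R3 applies: 10 − 1 = 9.
R5 does not apply.
R6 applies: 9 + 3 = 12.
R7 applies: 12 + 2 = 14.
R8 applies (level before this adjustment is 14 < 18, so +1): 14 + 1 = 15.
Final offense level: 15.
Criminal history: 1 prior point → Category I (0-1).
Level 15 falls in the 14-20 band.
Grid: Level 14-20 × Category I = 29-39 months.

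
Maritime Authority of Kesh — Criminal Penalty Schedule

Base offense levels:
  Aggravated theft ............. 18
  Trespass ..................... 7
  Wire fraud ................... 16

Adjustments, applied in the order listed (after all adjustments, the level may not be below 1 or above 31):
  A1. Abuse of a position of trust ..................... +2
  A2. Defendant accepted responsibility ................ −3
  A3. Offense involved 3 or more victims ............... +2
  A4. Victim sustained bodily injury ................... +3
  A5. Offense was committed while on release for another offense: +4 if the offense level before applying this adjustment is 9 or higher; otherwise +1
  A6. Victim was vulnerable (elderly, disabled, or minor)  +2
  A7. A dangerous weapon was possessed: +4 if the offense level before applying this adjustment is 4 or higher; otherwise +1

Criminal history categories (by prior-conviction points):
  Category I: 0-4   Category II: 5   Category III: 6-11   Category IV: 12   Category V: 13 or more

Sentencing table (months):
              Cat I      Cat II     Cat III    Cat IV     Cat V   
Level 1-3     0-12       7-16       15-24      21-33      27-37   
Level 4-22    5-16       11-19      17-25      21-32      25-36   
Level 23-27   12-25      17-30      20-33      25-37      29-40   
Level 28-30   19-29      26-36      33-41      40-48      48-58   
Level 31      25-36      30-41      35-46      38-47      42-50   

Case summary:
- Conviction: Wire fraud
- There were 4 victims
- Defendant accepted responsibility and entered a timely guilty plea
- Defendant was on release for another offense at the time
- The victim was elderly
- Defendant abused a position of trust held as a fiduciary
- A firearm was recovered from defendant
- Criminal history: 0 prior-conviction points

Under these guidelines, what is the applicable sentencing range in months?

12-25 months

Base offense level for wire fraud: 16.
A1 applies: 16 + 2 = 18.
A2 applies: 18 − 3 = 15.
A3 applies: 15 + 2 = 17.
A4 does not apply.
A5 applies (level before this adjustment is 17 ≥ 9, so +4): 17 + 4 = 21.
A6 applies: 21 + 2 = 23.
A7 applies (level before this adjustment is 23 ≥ 4, so +4): 23 + 4 = 27.
Final offense level: 27.
Criminal history: 0 prior points → Category I (0-4).
Level 27 falls in the 23-27 band.
Grid: Level 23-27 × Category I = 12-25 months.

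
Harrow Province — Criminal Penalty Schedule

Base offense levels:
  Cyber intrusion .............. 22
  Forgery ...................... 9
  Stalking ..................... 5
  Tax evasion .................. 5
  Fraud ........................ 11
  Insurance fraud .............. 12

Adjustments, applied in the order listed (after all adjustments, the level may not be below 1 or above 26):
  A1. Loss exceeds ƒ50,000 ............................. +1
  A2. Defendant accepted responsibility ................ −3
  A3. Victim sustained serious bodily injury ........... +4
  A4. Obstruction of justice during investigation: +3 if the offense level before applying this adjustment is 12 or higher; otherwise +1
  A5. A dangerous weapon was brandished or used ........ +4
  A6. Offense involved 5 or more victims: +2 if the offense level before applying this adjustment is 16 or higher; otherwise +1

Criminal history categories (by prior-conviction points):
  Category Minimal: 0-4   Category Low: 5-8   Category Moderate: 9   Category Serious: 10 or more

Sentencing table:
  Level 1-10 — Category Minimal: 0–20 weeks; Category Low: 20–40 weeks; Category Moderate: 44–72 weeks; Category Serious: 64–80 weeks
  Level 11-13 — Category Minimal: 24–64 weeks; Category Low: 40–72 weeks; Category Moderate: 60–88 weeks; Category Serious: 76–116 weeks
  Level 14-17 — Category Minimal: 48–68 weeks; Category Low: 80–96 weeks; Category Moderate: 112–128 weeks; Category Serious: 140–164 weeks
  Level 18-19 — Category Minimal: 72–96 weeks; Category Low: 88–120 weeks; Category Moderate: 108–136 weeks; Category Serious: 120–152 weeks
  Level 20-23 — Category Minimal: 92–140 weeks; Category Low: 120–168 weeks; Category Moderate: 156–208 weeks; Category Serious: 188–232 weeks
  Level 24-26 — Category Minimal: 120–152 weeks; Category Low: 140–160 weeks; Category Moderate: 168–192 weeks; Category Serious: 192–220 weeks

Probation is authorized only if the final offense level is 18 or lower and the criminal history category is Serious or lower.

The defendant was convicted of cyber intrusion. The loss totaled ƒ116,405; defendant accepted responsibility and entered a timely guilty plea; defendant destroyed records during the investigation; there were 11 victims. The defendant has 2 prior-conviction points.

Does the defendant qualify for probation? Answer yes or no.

No

Base offense level for cyber intrusion: 22.
A1 applies: 22 + 1 = 23.
A2 applies: 23 − 3 = 20.
A4 applies (level before this adjustment is 20 ≥ 12, so +3): 20 + 3 = 23.
A5 does not apply.
A6 applies (level before this adjustment is 23 ≥ 16, so +2): 23 + 2 = 25.
Final offense level: 25.
Criminal history: 2 prior points → Category Minimal (0-4).
Level 25 falls in the 24-26 band.
Grid: Level 24-26 × Category Minimal = 120-152 weeks.
Probation check: level 25 > 18 and category Minimal ≤ Serious → not eligible.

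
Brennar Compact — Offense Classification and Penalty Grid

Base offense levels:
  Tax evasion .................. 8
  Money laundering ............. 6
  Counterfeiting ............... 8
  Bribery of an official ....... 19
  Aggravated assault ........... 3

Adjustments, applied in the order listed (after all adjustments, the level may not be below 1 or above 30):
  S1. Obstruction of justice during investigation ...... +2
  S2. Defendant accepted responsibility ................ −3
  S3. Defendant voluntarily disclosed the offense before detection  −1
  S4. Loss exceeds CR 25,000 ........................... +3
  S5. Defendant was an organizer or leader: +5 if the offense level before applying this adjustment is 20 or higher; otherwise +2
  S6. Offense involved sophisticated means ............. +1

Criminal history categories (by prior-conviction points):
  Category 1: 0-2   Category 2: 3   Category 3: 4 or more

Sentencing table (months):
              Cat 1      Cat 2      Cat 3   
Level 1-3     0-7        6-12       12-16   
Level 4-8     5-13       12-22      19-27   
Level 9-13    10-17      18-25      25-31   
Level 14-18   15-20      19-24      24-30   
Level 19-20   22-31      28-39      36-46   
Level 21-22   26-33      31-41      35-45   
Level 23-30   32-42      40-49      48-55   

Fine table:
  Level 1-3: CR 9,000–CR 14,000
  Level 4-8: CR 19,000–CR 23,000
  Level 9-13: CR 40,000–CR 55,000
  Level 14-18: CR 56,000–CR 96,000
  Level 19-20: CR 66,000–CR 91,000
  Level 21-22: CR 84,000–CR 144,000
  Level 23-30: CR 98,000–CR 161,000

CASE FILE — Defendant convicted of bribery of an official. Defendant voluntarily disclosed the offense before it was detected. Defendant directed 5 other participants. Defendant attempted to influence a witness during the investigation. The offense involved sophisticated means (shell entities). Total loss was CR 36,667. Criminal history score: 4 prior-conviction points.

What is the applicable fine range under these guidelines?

CR 98,000–CR 161,000

Base offense level for bribery of an official: 19.
S1 applies: 19 + 2 = 21.
S3 applies: 21 − 1 = 20.
S4 applies: 20 + 3 = 23.
S5 applies (level before this adjustment is 23 ≥ 20, so +5): 23 + 5 = 28.
S6 applies: 28 + 1 = 29.
Final offense level: 29.
Level 29 falls in the 23-30 band.
Fine table: Level 23-30 → CR 98,000–CR 161,000.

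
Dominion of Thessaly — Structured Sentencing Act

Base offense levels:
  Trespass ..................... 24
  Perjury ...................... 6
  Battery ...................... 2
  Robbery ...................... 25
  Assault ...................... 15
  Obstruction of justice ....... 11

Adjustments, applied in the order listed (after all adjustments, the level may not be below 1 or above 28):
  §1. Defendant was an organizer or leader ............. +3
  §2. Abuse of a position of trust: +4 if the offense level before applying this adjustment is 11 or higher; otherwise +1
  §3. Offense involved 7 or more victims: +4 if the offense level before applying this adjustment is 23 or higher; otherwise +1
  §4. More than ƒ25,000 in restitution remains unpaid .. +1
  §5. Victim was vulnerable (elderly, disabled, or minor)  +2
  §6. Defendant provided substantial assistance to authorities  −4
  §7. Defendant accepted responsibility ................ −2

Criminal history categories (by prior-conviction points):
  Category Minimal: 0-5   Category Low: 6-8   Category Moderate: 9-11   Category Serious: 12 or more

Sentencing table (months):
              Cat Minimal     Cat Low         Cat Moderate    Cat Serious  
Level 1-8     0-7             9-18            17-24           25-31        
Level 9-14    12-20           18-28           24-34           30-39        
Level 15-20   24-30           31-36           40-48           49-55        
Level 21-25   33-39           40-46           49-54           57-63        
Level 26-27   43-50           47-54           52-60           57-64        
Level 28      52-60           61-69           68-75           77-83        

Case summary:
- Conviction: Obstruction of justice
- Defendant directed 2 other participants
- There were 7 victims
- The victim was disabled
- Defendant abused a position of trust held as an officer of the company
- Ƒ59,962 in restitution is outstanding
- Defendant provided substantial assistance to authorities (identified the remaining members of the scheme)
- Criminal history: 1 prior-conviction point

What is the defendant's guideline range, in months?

Base offense level for obstruction of justice: 11.
§1 applies: 11 + 3 = 14.
§2 applies (level before this adjustment is 14 ≥ 11, so +4): 14 + 4 = 18.
§3 applies (level before this adjustment is 18 < 23, so +1): 18 + 1 = 19.
§4 applies: 19 + 1 = 20.
§5 applies: 20 + 2 = 22.
§6 applies: 22 − 4 = 18.
Final offense level: 18.
Criminal history: 1 prior point → Category Minimal (0-5).
Level 18 falls in the 15-20 band.
Grid: Level 15-20 × Category Minimal = 24-30 months.

24-30 months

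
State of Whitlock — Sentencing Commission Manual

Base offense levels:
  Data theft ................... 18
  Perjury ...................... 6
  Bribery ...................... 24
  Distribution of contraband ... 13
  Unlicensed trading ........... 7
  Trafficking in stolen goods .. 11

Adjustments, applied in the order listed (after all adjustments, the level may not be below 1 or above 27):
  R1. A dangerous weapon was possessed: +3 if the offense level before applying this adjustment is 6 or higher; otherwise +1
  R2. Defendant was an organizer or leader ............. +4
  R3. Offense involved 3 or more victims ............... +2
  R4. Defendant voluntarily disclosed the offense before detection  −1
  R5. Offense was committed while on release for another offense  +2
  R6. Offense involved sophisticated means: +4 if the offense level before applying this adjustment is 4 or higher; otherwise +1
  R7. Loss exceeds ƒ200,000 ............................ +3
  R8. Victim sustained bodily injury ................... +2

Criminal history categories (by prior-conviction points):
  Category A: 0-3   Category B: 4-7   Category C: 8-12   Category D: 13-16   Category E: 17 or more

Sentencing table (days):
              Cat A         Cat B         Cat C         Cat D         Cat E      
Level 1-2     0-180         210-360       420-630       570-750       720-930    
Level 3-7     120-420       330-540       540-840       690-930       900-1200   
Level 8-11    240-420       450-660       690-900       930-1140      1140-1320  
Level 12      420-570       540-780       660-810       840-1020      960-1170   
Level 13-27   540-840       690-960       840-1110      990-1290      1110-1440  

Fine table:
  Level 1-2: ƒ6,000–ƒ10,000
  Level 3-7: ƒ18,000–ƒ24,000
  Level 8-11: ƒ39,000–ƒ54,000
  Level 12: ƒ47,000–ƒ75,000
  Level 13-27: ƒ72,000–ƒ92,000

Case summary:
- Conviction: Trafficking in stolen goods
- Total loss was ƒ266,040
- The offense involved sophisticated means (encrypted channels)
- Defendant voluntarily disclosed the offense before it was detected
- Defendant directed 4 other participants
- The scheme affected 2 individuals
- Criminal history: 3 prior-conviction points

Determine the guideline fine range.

Base offense level for trafficking in stolen goods: 11.
R1 does not apply.
R2 applies: 11 + 4 = 15.
R3 does not apply.
R4 applies: 15 − 1 = 14.
R6 applies (level before this adjustment is 14 ≥ 4, so +4): 14 + 4 = 18.
R7 applies: 18 + 3 = 21.
R8 does not apply.
Final offense level: 21.
Level 21 falls in the 13-27 band.
Fine table: Level 13-27 → ƒ72,000–ƒ92,000.

ƒ72,000–ƒ92,000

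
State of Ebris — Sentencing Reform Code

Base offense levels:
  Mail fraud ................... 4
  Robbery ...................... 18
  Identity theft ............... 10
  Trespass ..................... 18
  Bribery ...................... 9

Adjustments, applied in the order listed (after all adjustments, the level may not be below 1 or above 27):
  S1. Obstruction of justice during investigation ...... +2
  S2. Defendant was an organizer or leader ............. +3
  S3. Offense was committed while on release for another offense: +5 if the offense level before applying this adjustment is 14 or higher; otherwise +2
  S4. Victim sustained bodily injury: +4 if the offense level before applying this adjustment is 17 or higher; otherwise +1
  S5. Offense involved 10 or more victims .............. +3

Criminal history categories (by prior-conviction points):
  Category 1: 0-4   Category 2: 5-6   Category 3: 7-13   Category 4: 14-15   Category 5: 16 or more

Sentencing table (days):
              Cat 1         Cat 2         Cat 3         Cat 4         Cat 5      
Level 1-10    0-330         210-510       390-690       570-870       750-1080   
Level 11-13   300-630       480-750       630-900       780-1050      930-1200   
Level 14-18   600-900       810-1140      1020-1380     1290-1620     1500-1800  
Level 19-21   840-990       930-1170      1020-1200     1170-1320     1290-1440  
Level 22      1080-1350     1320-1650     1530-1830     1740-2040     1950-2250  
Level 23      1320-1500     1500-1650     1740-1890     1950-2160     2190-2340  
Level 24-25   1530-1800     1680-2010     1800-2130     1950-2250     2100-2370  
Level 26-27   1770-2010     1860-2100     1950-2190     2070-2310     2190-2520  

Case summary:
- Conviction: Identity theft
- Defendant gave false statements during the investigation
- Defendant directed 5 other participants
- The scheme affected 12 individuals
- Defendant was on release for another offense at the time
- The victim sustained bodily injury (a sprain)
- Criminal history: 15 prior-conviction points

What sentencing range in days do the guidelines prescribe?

2070-2310 days

Base offense level for identity theft: 10.
S1 applies: 10 + 2 = 12.
S2 applies: 12 + 3 = 15.
S3 applies (level before this adjustment is 15 ≥ 14, so +5): 15 + 5 = 20.
S4 applies (level before this adjustment is 20 ≥ 17, so +4): 20 + 4 = 24.
S5 applies: 24 + 3 = 27.
Final offense level: 27.
Criminal history: 15 prior points → Category 4 (14-15).
Level 27 falls in the 26-27 band.
Grid: Level 26-27 × Category 4 = 2070-2310 days.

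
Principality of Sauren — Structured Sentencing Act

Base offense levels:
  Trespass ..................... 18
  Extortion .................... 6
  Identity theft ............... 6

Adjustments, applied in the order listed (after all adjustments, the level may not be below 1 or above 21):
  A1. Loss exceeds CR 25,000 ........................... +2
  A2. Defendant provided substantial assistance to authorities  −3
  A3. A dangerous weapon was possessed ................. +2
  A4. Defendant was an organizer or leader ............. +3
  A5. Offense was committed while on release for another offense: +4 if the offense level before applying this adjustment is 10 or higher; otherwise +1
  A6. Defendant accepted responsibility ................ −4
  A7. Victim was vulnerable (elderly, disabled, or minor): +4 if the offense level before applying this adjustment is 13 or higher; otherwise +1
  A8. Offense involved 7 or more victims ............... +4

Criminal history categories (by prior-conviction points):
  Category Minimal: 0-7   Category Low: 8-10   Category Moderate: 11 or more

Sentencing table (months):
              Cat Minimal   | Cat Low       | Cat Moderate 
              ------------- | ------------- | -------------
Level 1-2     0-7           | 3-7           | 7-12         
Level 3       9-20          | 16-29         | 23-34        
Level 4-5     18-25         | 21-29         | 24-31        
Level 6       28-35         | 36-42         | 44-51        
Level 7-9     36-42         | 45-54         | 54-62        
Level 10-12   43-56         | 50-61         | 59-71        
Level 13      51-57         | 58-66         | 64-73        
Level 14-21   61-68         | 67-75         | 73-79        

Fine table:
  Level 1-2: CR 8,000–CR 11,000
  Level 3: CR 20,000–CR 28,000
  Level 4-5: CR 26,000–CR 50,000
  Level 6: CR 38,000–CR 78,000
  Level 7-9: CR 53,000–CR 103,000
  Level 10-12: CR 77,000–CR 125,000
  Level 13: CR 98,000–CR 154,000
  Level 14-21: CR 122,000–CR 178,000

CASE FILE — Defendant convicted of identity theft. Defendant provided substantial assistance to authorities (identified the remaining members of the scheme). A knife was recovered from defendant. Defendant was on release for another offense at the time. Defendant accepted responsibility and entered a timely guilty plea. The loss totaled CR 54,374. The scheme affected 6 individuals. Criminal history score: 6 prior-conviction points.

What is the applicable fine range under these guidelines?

Base offense level for identity theft: 6.
A1 applies: 6 + 2 = 8.
A2 applies: 8 − 3 = 5.
A3 applies: 5 + 2 = 7.
A5 applies (level before this adjustment is 7 < 10, so +1): 7 + 1 = 8.
A6 applies: 8 − 4 = 4.
A7 does not apply.
A8 does not apply.
Final offense level: 4.
Level 4 falls in the 4-5 band.
Fine table: Level 4-5 → CR 26,000–CR 50,000.

CR 26,000–CR 50,000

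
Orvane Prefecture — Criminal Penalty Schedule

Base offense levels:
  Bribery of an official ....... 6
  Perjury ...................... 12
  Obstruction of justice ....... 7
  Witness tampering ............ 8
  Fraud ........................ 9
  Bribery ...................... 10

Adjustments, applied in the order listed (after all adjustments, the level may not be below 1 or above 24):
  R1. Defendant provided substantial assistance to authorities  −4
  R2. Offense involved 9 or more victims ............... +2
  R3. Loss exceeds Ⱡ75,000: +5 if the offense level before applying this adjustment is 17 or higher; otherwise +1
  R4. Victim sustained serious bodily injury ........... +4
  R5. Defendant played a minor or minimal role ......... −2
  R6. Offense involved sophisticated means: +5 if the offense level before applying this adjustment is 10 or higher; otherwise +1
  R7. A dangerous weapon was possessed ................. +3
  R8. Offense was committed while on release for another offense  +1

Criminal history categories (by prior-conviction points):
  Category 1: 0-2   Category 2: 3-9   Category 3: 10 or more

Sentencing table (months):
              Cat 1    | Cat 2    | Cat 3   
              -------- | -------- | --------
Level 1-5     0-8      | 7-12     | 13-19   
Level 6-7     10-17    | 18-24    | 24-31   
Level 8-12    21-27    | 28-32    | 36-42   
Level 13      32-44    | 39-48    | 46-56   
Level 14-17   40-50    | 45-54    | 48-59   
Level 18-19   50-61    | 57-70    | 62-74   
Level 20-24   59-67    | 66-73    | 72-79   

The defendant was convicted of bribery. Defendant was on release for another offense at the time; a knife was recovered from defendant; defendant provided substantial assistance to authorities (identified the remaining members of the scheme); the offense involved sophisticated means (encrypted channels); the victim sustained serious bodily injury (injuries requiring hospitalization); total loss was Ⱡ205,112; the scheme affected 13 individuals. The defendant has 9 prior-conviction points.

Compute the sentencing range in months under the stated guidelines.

Base offense level for bribery: 10.
R1 applies: 10 − 4 = 6.
R2 applies: 6 + 2 = 8.
R3 applies (level before this adjustment is 8 < 17, so +1): 8 + 1 = 9.
R4 applies: 9 + 4 = 13.
R6 applies (level before this adjustment is 13 ≥ 10, so +5): 13 + 5 = 18.
R7 applies: 18 + 3 = 21.
R8 applies: 21 + 1 = 22.
Final offense level: 22.
Criminal history: 9 prior points → Category 2 (3-9).
Level 22 falls in the 20-24 band.
Grid: Level 20-24 × Category 2 = 66-73 months.

66-73 months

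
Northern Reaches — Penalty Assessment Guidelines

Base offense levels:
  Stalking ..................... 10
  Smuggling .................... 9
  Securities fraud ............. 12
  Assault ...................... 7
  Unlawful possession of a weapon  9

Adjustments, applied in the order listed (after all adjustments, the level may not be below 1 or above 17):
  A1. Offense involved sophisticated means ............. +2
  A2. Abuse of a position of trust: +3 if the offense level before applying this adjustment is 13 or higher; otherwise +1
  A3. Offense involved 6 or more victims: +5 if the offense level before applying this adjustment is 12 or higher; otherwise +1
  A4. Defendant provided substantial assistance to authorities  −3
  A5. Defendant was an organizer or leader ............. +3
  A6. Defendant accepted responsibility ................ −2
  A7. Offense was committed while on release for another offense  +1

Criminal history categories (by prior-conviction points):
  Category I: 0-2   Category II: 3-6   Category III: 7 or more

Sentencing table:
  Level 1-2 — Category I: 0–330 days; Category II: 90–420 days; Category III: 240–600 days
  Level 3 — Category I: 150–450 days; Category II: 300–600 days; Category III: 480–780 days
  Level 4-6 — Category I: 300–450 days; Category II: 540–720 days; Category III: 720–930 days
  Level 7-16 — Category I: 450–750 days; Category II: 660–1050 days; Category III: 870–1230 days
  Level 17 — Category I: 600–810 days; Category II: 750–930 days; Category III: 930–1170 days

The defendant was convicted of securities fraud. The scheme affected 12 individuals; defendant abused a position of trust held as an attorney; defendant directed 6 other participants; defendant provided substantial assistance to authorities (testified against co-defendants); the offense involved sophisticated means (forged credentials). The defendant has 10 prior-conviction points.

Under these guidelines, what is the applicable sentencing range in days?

Base offense level for securities fraud: 12.
A1 applies: 12 + 2 = 14.
A2 applies (level before this adjustment is 14 ≥ 13, so +3): 14 + 3 = 17.
A3 applies (level before this adjustment is 17 ≥ 12, so +5): 17 + 5 = 22.
A4 applies: 22 − 3 = 19.
A5 applies: 19 + 3 = 22.
A7 does not apply.
Level 22 exceeds the maximum of 17; capped at 17.
Final offense level: 17.
Criminal history: 10 prior points → Category III (7+).
Level 17 falls in the 17 band.
Grid: Level 17 × Category III = 930-1170 days.

930-1170 days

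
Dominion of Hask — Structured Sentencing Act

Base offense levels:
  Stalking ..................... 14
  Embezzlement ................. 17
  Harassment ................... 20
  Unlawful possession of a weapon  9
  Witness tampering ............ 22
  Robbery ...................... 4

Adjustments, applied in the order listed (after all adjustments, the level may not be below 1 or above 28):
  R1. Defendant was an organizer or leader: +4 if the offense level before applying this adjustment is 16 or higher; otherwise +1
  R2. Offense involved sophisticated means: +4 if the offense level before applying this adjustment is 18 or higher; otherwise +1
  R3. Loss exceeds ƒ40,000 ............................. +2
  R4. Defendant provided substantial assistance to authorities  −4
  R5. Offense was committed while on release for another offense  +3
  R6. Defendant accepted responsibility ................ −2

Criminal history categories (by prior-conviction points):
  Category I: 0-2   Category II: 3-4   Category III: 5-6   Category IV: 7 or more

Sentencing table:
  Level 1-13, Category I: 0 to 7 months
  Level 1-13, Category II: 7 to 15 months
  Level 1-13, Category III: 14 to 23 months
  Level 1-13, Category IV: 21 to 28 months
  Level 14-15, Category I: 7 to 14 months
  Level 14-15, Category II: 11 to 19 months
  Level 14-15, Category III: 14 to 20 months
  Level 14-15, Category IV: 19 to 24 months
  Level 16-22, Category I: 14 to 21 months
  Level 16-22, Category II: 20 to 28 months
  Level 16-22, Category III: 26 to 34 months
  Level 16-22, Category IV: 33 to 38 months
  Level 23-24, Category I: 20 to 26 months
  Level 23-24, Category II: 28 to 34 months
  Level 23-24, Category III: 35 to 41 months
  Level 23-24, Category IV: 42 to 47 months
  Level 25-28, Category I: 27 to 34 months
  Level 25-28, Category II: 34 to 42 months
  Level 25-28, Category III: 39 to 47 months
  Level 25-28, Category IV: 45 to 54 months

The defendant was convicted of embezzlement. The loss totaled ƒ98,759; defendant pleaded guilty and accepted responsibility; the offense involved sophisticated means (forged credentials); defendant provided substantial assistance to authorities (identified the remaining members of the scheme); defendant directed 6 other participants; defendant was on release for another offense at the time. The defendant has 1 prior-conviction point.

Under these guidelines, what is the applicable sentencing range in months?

Base offense level for embezzlement: 17.
R1 applies (level before this adjustment is 17 ≥ 16, so +4): 17 + 4 = 21.
R2 applies (level before this adjustment is 21 ≥ 18, so +4): 21 + 4 = 25.
R3 applies: 25 + 2 = 27.
R4 applies: 27 − 4 = 23.
R5 applies: 23 + 3 = 26.
R6 applies: 26 − 2 = 24.
Final offense level: 24.
Criminal history: 1 prior point → Category I (0-2).
Level 24 falls in the 23-24 band.
Grid: Level 23-24 × Category I = 20-26 months.

20-26 months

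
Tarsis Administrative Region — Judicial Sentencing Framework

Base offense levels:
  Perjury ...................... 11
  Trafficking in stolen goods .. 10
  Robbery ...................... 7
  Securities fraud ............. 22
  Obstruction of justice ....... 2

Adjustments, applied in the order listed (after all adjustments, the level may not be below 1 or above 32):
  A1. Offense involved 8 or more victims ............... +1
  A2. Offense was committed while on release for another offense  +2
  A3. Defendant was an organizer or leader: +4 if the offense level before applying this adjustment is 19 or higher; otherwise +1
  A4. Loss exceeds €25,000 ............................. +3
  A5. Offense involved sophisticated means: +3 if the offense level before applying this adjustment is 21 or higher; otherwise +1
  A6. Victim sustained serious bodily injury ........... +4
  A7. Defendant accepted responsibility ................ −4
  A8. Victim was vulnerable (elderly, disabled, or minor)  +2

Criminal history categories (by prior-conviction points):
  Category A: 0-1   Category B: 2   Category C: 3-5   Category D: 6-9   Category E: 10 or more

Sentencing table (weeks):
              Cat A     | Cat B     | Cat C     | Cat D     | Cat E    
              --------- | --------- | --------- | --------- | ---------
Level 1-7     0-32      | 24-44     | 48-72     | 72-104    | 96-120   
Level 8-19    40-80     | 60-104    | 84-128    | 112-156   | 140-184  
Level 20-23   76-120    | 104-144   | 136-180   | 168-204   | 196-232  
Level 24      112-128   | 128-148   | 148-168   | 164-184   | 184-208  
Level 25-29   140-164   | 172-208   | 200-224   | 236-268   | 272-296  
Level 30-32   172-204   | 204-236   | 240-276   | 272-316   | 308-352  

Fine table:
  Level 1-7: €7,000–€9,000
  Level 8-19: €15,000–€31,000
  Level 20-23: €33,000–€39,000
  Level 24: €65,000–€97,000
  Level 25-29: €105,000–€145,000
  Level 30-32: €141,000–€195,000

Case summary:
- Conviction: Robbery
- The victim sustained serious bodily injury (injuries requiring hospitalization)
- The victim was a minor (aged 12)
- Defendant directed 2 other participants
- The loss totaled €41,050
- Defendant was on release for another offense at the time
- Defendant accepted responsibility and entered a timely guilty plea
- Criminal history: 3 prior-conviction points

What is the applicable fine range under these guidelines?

Base offense level for robbery: 7.
A2 applies: 7 + 2 = 9.
A3 applies (level before this adjustment is 9 < 19, so +1): 9 + 1 = 10.
A4 applies: 10 + 3 = 13.
A5 does not apply.
A6 applies: 13 + 4 = 17.
A7 applies: 17 − 4 = 13.
A8 applies: 13 + 2 = 15.
Final offense level: 15.
Level 15 falls in the 8-19 band.
Fine table: Level 8-19 → €15,000–€31,000.

€15,000–€31,000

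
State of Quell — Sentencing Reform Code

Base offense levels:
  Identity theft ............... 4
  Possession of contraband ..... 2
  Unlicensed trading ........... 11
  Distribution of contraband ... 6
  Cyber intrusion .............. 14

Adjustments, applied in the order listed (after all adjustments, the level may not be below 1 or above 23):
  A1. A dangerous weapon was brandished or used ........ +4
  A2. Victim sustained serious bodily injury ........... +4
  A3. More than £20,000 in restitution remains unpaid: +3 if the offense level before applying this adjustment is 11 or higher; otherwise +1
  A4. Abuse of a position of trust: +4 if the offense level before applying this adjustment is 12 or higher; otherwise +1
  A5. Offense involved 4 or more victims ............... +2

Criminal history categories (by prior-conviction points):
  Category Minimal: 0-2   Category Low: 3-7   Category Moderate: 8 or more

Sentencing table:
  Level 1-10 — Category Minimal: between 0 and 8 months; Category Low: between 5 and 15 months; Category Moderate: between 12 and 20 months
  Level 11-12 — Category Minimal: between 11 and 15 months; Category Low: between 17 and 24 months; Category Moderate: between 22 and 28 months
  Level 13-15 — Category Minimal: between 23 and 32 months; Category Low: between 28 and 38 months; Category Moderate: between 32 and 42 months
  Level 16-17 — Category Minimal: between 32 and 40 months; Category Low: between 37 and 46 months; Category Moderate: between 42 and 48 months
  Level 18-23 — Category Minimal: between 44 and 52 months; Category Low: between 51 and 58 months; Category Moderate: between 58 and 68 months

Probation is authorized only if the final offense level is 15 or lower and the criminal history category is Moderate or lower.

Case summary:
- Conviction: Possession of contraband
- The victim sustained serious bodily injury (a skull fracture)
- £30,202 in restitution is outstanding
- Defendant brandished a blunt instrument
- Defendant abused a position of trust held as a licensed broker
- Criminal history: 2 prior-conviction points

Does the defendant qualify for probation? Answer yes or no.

Yes

Base offense level for possession of contraband: 2.
A1 applies: 2 + 4 = 6.
A2 applies: 6 + 4 = 10.
A3 applies (level before this adjustment is 10 < 11, so +1): 10 + 1 = 11.
A4 applies (level before this adjustment is 11 < 12, so +1): 11 + 1 = 12.
Final offense level: 12.
Criminal history: 2 prior points → Category Minimal (0-2).
Level 12 falls in the 11-12 band.
Grid: Level 11-12 × Category Minimal = 11-15 months.
Probation check: level 12 ≤ 15 and category Minimal ≤ Moderate → eligible.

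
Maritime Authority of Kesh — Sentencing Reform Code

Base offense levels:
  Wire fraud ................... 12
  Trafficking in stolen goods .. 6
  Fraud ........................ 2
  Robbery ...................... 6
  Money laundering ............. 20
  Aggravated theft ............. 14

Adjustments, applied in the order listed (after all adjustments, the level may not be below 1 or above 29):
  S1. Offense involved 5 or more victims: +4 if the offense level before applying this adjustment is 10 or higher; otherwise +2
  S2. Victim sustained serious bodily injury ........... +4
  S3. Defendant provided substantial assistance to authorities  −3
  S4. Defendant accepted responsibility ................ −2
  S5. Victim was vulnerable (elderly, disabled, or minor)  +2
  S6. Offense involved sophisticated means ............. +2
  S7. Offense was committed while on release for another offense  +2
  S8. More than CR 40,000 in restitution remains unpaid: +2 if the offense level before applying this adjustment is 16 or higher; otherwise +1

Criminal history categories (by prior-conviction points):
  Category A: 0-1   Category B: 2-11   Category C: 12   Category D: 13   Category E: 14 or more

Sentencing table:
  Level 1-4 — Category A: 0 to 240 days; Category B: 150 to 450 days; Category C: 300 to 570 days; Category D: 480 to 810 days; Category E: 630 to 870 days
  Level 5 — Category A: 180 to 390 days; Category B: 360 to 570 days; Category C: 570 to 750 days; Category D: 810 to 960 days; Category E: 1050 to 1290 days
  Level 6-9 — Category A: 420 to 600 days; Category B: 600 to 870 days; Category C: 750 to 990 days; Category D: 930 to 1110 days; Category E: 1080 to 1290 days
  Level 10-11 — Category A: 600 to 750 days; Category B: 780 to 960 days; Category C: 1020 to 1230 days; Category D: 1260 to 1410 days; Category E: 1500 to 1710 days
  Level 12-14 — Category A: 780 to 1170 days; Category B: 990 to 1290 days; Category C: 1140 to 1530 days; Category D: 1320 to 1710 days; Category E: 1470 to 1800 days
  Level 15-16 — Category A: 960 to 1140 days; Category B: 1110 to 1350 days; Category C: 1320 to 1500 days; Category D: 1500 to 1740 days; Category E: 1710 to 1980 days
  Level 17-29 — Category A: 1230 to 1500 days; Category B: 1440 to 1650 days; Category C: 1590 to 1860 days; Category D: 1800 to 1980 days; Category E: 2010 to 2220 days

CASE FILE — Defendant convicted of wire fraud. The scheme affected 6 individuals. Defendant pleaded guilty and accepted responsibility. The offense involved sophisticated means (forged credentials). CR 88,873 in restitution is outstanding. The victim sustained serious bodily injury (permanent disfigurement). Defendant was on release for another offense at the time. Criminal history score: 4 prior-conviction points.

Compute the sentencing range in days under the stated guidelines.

Base offense level for wire fraud: 12.
S1 applies (level before this adjustment is 12 ≥ 10, so +4): 12 + 4 = 16.
S2 applies: 16 + 4 = 20.
S3 does not apply.
S4 applies: 20 − 2 = 18.
S6 applies: 18 + 2 = 20.
S7 applies: 20 + 2 = 22.
S8 applies (level before this adjustment is 22 ≥ 16, so +2): 22 + 2 = 24.
Final offense level: 24.
Criminal history: 4 prior points → Category B (2-11).
Level 24 falls in the 17-29 band.
Grid: Level 17-29 × Category B = 1440-1650 days.

1440-1650 days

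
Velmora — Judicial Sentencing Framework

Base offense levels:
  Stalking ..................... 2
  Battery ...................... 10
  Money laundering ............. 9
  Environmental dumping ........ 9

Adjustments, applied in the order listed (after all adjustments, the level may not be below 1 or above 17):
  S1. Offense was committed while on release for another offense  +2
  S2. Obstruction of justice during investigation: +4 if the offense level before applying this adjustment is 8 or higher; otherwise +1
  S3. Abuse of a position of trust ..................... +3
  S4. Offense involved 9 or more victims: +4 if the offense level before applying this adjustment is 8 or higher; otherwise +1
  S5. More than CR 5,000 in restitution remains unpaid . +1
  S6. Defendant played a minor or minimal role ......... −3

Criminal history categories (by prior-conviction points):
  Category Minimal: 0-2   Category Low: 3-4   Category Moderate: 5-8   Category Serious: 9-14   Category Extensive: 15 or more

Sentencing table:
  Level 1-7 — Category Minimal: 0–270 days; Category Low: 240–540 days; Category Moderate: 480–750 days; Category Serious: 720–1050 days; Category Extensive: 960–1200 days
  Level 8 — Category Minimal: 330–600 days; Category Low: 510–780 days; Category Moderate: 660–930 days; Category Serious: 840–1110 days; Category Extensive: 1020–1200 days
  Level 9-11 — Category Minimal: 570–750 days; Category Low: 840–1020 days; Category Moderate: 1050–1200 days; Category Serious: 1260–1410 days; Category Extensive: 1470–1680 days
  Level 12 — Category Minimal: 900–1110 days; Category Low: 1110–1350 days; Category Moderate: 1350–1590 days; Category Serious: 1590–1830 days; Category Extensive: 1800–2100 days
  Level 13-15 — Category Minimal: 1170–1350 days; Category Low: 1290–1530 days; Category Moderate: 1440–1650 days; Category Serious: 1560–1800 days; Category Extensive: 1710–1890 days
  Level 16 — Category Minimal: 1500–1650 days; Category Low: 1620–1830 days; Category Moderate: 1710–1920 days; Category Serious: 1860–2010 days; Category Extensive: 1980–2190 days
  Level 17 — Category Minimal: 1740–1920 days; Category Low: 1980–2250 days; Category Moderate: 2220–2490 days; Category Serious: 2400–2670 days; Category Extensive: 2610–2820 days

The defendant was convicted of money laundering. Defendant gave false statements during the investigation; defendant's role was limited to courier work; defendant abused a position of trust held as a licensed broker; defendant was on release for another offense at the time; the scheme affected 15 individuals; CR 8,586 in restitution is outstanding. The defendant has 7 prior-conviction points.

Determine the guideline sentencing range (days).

2220-2490 days

Base offense level for money laundering: 9.
S1 applies: 9 + 2 = 11.
S2 applies (level before this adjustment is 11 ≥ 8, so +4): 11 + 4 = 15.
S3 applies: 15 + 3 = 18.
S4 applies (level before this adjustment is 18 ≥ 8, so +4): 18 + 4 = 22.
S5 applies: 22 + 1 = 23.
S6 applies: 23 − 3 = 20.
Level 20 exceeds the maximum of 17; capped at 17.
Final offense level: 17.
Criminal history: 7 prior points → Category Moderate (5-8).
Level 17 falls in the 17 band.
Grid: Level 17 × Category Moderate = 2220-2490 days.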